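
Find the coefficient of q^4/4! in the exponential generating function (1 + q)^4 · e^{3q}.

The EGF product rule gives c_4 = Σ_{k_1+k_2=4} C(4; k_1,k_2) · ∏ g_i(k_i), where (1+q)^4 gives the falling factorial (4)_k; e^{3q} gives (3)^k.
g_1(k) for k = 0…4: 1, 4, 12, 24, 24.
g_2(k) for k = 0…4: 1, 3, 9, 27, 81.
c_4 = Σ_k C(4,k)·g_1(k)·g_2(4−k) = 1·1·81 + 4·4·27 + 6·12·9 + 4·24·3 + 1·24·1 = 81 + 432 + 648 + 288 + 24 = 1473.

1473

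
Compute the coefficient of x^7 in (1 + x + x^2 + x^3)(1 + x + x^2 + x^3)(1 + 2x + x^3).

(1 + x + x^2 + x^3) has coefficients 1,1,1,1 for degrees 0…3.
(1 + x + x^2 + x^3) has coefficients 1,1,1,1,0,0,0,0 for degrees 0…7.
Finally multiplying by (1 + 2x + x^3), the product of all factors after the first has coefficients 1,3,3,4,3,1,1,0 for degrees 0…7.
[x^7] = 1·0 + 1·1 + 1·1 + 1·3 = 5.

5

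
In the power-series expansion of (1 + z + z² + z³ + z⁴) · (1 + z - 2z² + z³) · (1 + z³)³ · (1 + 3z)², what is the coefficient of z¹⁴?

(1 + z + z² + z³ + z⁴) has coefficients 1,1,1,1,1 for degrees 0…4.
(1 + z - 2z² + z³) has coefficients 1,1,-2,1,0,0,0,0,0,0,0,0,0,0,0 for degrees 0…14.
Multiplying by (1 + z³)³ gives running coefficients 1,1,-2,4,3,-6,6,3,-6,4,1,-2,1,0,0 for degrees 0…14.
Finally multiplying by (1 + 3z)², the product of all factors after the first has coefficients 1,7,13,1,9,48,-3,-15,66,-5,-29,40,-2,-12,9 for degrees 0…14.
[z¹⁴] = 1·9 + 1·(-12) + 1·(-2) + 1·40 + 1·(-29) = 6.

6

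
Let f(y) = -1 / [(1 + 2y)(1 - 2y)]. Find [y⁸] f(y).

-256

Partial fractions give a closed form: a_n = (-1/2)·(-2)^n + (-1/2)·2^n.
At n = 8: a_8 = -256.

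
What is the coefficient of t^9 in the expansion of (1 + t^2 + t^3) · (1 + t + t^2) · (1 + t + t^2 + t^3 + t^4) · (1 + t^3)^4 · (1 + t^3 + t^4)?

130

(1 + t^2 + t^3) has coefficients 1,0,1,1 for degrees 0…3.
(1 + t + t^2) has coefficients 1,1,1,0,0,0,0,0,0,0 for degrees 0…9.
Multiplying by (1 + t + t^2 + t^3 + t^4) gives running coefficients 1,2,3,3,3,2,1,0,0,0 for degrees 0…9.
Multiplying by (1 + t^3)^4 gives running coefficients 1,2,3,7,11,14,19,24,26,26 for degrees 0…9.
Finally multiplying by (1 + t^3 + t^4), the product of all factors after the first has coefficients 1,2,3,8,14,19,29,42,51,59 for degrees 0…9.
[t^9] = 1·59 + 1·42 + 1·29 = 130.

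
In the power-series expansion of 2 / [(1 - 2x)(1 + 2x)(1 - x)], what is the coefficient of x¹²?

10922

Partial fractions give a closed form: a_n = (2)·2^n + (2/3)·(-2)^n + (-2/3)·1^n.
At n = 12: a_12 = 10922.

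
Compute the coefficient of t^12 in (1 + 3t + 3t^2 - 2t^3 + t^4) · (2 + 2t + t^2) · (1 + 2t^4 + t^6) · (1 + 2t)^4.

473

(1 + 3t + 3t^2 - 2t^3 + t^4) has coefficients 1,3,3,-2,1 for degrees 0…4.
(2 + 2t + t^2) has coefficients 2,2,1,0,0,0,0,0,0,0,0,0,0 for degrees 0…12.
Multiplying by (1 + 2t^4 + t^6) gives running coefficients 2,2,1,0,4,4,4,2,1,0,0,0,0 for degrees 0…12.
Finally multiplying by (1 + 2t)^4, the product of all factors after the first has coefficients 2,18,65,120,124,100,148,258,305,248,152,64,16 for degrees 0…12.
[t^12] = 1·16 + 3·64 + 3·152 − 2·248 + 1·305 = 473.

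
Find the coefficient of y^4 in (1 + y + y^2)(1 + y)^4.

(1 + y + y^2) has coefficients 1,1,1 for degrees 0…2.
(1 + y)^4 has coefficients 1,4,6,4,1 for degrees 0…4.
[y^4] = 1·1 + 1·4 + 1·6 = 11.

11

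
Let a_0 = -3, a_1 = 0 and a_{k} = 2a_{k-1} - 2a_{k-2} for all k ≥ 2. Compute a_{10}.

96

The ordinary generating function has denominator 1 - 2z + 2z^2.
Iterating the recurrence: a_0,…,a_{10} = -3, 0, 6, 12, 12, 0, -24, -48, -48, 0, 96.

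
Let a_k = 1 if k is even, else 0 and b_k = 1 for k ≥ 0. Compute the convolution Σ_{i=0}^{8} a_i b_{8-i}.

5

Write out a_i and b_{8-i} for i = 0,…,8 and sum the products.
Σ = 1·1 + 0·1 + 1·1 + 0·1 + 1·1 + 0·1 + 1·1 + 0·1 + 1·1 = 5.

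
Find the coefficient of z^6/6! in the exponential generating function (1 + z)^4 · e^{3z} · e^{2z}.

272125

The EGF product rule gives c_6 = Σ_{k_1+k_2+k_3=6} C(6; k_1,k_2,k_3) · ∏ g_i(k_i), where (1+z)^4 gives the falling factorial (4)_k; e^{3z} gives (3)^k; e^{2z} gives (2)^k.
g_1(k) for k = 0…6: 1, 4, 12, 24, 24, 0, 0.
g_2(k) for k = 0…6: 1, 3, 9, 27, 81, 243, 729.
g_3(k) for k = 0…6: 1, 2, 4, 8, 16, 32, 64.
First combine the last two factors: h(k) = Σ_j C(k,j)·g_2(j)·g_3(k−j) for k = 0…6: 1, 5, 25, 125, 625, 3125, 15625.
c_6 = Σ_k C(6,k)·g_1(k)·h(6−k) = 1·1·15625 + 6·4·3125 + 15·12·625 + 20·24·125 + 15·24·25 = 15625 + 75000 + 112500 + 60000 + 9000 = 272125.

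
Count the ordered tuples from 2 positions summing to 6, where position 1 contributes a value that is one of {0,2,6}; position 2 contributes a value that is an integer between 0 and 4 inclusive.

The generating function for the choices is (1 + q² + q⁶)·(1 + q + q² + q³ + q⁴); the count is [q⁶].
(1 + q² + q⁶) has coefficients 1,0,1,0,0,0,1 for degrees 0…6.
(1 + q + q² + q³ + q⁴) has coefficients 1,1,1,1,1,0,0 for degrees 0…6.
[q⁶] = 1·0 + 1·1 + 1·1 = 2.

2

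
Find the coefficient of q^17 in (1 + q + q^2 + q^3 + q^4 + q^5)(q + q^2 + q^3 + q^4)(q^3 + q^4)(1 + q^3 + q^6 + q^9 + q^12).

16

(1 + q + q^2 + q^3 + q^4 + q^5) has coefficients 1,1,1,1,1,1 for degrees 0…5.
(q + q^2 + q^3 + q^4) has coefficients 0,1,1,1,1,0,0,0,0,0,0,0,0,0,0,0,0,0 for degrees 0…17.
Multiplying by (q^3 + q^4) gives running coefficients 0,0,0,0,1,2,2,2,1,0,0,0,0,0,0,0,0,0 for degrees 0…17.
Finally multiplying by (1 + q^3 + q^6 + q^9 + q^12), the product of all factors after the first has coefficients 0,0,0,0,1,2,2,3,3,2,3,3,2,3,3,2,3,3 for degrees 0…17.
[q^17] = 1·3 + 1·3 + 1·2 + 1·3 + 1·3 + 1·2 = 16.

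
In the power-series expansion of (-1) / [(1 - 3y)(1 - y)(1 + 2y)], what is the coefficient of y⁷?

-1934

Partial fractions give a closed form: a_n = (-9/10)·3^n + (1/6)·1^n + (-4/15)·(-2)^n.
At n = 7: a_7 = -1934.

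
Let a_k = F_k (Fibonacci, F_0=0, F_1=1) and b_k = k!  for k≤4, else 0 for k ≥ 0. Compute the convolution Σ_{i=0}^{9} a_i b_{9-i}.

249

Write out a_i and b_{9-i} for i = 0,…,9 and sum the products.
Σ = 0·0 + 1·0 + 1·0 + 2·0 + 3·0 + 5·24 + 8·6 + 13·2 + 21·1 + 34·1 = 249.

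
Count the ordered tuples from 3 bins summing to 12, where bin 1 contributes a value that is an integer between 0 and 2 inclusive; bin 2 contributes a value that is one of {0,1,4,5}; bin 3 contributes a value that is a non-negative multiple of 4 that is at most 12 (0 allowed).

2

The generating function for the choices is (1 + t + t²)·(1 + t + t⁴ + t⁵)·(1 + t⁴ + t⁸ + t¹²); the count is [t¹²].
(1 + t + t²) has coefficients 1,1,1 for degrees 0…2.
(1 + t + t⁴ + t⁵) has coefficients 1,1,0,0,1,1,0,0,0,0,0,0,0 for degrees 0…12.
Finally multiplying by (1 + t⁴ + t⁸ + t¹²), the product of all factors after the first has coefficients 1,1,0,0,2,2,0,0,2,2,0,0,2 for degrees 0…12.
[t¹²] = 1·2 + 1·0 + 1·0 = 2.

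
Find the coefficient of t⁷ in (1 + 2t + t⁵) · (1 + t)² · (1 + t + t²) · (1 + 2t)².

(1 + 2t + t⁵) has coefficients 1,2,0,0,0,1 for degrees 0…5.
(1 + t)² has coefficients 1,2,1,0,0,0,0,0 for degrees 0…7.
Multiplying by (1 + t + t²) gives running coefficients 1,3,4,3,1,0,0,0 for degrees 0…7.
Finally multiplying by (1 + 2t)², the product of all factors after the first has coefficients 1,7,20,31,29,16,4,0 for degrees 0…7.
[t⁷] = 1·0 + 2·4 + 1·20 = 28.

28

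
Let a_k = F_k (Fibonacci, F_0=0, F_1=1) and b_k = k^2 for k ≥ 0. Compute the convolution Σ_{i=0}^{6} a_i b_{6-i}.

76

This is [x^6] in the product of the two ordinary generating functions.
Σ = 0·36 + 1·25 + 1·16 + 2·9 + 3·4 + 5·1 + 8·0 = 76.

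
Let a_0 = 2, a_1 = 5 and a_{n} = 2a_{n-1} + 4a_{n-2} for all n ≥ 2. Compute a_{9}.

The ordinary generating function has denominator 1 - 2x - 4x^2.
Iterating the recurrence: a_0,…,a_{9} = 2, 5, 18, 56, 184, 592, 1920, 6208, 20096, 65024.

65024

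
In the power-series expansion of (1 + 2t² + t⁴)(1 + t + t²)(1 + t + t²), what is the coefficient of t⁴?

8

(1 + 2t² + t⁴) has coefficients 1,0,2,0,1 for degrees 0…4.
(1 + t + t²) has coefficients 1,1,1,0,0 for degrees 0…4.
Finally multiplying by (1 + t + t²), the product of all factors after the first has coefficients 1,2,3,2,1 for degrees 0…4.
[t⁴] = 1·1 + 2·3 + 1·1 = 8.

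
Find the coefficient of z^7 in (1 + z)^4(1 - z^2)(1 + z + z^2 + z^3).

-10

(1 + z)^4 has coefficients 1,4,6,4,1 for degrees 0…4.
(1 - z^2) has coefficients 1,0,-1,0,0,0,0,0 for degrees 0…7.
Finally multiplying by (1 + z + z^2 + z^3), the product of all factors after the first has coefficients 1,1,0,0,-1,-1,0,0 for degrees 0…7.
[z^7] = 1·0 + 4·0 + 6·(-1) + 4·(-1) + 1·0 = -10.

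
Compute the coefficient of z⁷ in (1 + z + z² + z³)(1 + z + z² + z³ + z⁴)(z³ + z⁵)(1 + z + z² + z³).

19

(1 + z + z² + z³) has coefficients 1,1,1,1 for degrees 0…3.
(1 + z + z² + z³ + z⁴) has coefficients 1,1,1,1,1,0,0,0 for degrees 0…7.
Multiplying by (z³ + z⁵) gives running coefficients 0,0,0,1,1,2,2,2 for degrees 0…7.
Finally multiplying by (1 + z + z² + z³), the product of all factors after the first has coefficients 0,0,0,1,2,4,6,7 for degrees 0…7.
[z⁷] = 1·7 + 1·6 + 1·4 + 1·2 = 19.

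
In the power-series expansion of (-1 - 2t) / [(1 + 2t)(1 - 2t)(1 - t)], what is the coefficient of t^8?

-511

Partial fractions give a closed form: a_n = (-2)·2^n + (1)·1^n.
At n = 8: a_8 = -511.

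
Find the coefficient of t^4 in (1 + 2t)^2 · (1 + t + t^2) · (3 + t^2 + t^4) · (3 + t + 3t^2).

(1 + 2t)^2 has coefficients 1,4,4 for degrees 0…2.
(1 + t + t^2) has coefficients 1,1,1,0,0 for degrees 0…4.
Multiplying by (3 + t^2 + t^4) gives running coefficients 3,3,4,1,2 for degrees 0…4.
Finally multiplying by (3 + t + 3t^2), the product of all factors after the first has coefficients 9,12,24,16,19 for degrees 0…4.
[t^4] = 1·19 + 4·16 + 4·24 = 179.

179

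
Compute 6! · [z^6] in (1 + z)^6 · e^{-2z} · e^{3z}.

The EGF product rule gives c_6 = Σ_{k_1+k_2+k_3=6} C(6; k_1,k_2,k_3) · ∏ g_i(k_i), where (1+z)^6 gives the falling factorial (6)_k; e^{-2z} gives (-2)^k; e^{3z} gives (3)^k.
g_1(k) for k = 0…6: 1, 6, 30, 120, 360, 720, 720.
g_2(k) for k = 0…6: 1, -2, 4, -8, 16, -32, 64.
g_3(k) for k = 0…6: 1, 3, 9, 27, 81, 243, 729.
First combine the last two factors: h(k) = Σ_j C(k,j)·g_2(j)·g_3(k−j) for k = 0…6: 1, 1, 1, 1, 1, 1, 1.
c_6 = Σ_k C(6,k)·g_1(k)·h(6−k) = 1·1·1 + 6·6·1 + 15·30·1 + 20·120·1 + 15·360·1 + 6·720·1 + 1·720·1 = 1 + 36 + 450 + 2400 + 5400 + 4320 + 720 = 13327.

13327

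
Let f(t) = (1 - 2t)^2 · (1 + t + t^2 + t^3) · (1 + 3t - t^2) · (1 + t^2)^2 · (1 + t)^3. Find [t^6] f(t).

(1 - 2t)^2 has coefficients 1,-4,4 for degrees 0…2.
(1 + t + t^2 + t^3) has coefficients 1,1,1,1,0,0,0 for degrees 0…6.
Multiplying by (1 + 3t - t^2) gives running coefficients 1,4,3,3,2,-1,0 for degrees 0…6.
Multiplying by (1 + t^2)^2 gives running coefficients 1,4,5,11,9,9,7 for degrees 0…6.
Finally multiplying by (1 + t)^3, the product of all factors after the first has coefficients 1,7,20,39,61,74,72 for degrees 0…6.
[t^6] = 1·72 − 4·74 + 4·61 = 20.

20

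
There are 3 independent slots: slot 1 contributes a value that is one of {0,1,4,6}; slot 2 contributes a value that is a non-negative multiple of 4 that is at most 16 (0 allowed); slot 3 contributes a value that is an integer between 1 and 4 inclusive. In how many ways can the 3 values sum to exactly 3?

The generating function for the choices is (1 + z + z^4 + z^6)·(1 + z^4 + z^8 + z^12 + z^16)·(z + z^2 + z^3 + z^4); the count is [z^3].
(1 + z + z^4 + z^6) has coefficients 1,1,0,0 for degrees 0…3.
(1 + z^4 + z^8 + z^12 + z^16) has coefficients 1,0,0,0 for degrees 0…3.
Finally multiplying by (z + z^2 + z^3 + z^4), the product of all factors after the first has coefficients 0,1,1,1 for degrees 0…3.
[z^3] = 1·1 + 1·1 = 2.

2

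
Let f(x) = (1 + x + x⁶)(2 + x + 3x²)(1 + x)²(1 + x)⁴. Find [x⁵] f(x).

(1 + x + x⁶) has coefficients 1,1,0,0,0,0 for degrees 0…5.
(2 + x + 3x²) has coefficients 2,1,3,0,0,0 for degrees 0…5.
Multiplying by (1 + x)² gives running coefficients 2,5,7,7,3,0 for degrees 0…5.
Finally multiplying by (1 + x)⁴, the product of all factors after the first has coefficients 2,13,39,73,95,87 for degrees 0…5.
[x⁵] = 1·87 + 1·95 = 182.

182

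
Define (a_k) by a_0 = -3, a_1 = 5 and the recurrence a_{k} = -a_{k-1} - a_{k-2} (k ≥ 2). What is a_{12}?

-3

The ordinary generating function has denominator 1 + t + t^2.
Iterating the recurrence: a_0,…,a_{12} = -3, 5, -2, -3, 5, -2, -3, 5, -2, -3, 5, -2, -3.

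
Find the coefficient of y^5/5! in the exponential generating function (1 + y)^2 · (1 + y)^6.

The EGF product rule gives c_5 = Σ_{k_1+k_2=5} C(5; k_1,k_2) · ∏ g_i(k_i), where (1+y)^2 gives the falling factorial (2)_k; (1+y)^6 gives the falling factorial (6)_k.
g_1(k) for k = 0…5: 1, 2, 2, 0, 0, 0.
g_2(k) for k = 0…5: 1, 6, 30, 120, 360, 720.
c_5 = Σ_k C(5,k)·g_1(k)·g_2(5−k) = 1·1·720 + 5·2·360 + 10·2·120 = 720 + 3600 + 2400 = 6720.

6720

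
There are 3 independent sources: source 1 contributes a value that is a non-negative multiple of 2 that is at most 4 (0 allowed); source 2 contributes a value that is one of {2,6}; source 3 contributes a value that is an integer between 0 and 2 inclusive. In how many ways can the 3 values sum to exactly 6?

The generating function for the choices is (1 + x^2 + x^4)·(x^2 + x^6)·(1 + x + x^2); the count is [x^6].
(1 + x^2 + x^4) has coefficients 1,0,1,0,1 for degrees 0…4.
(x^2 + x^6) has coefficients 0,0,1,0,0,0,1 for degrees 0…6.
Finally multiplying by (1 + x + x^2), the product of all factors after the first has coefficients 0,0,1,1,1,0,1 for degrees 0…6.
[x^6] = 1·1 + 1·1 + 1·1 = 3.

3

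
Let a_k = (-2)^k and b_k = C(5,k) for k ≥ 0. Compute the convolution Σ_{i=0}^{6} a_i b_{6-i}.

The convolution is the x^6 coefficient of A(x)B(x).
Σ = 1·0 − 2·1 + 4·5 − 8·10 + 16·10 − 32·5 + 64·1 = 2.

2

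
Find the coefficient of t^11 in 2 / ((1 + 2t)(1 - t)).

-2730

The denominator gives the recurrence a_n = −a_(n−1) + 2a_(n−2) for n ≥ 2; the numerator fixes a_0 = 2, a_1 = -2.
Iterating: 2, -2, 6, -10, 22, -42, 86, -170, 342, -682, 1366, -2730, so a_11 = -2730.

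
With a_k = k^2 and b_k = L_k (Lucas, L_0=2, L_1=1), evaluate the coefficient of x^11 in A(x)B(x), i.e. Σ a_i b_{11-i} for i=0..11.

3344

The convolution is the t^11 coefficient of A(t)B(t).
Σ = 0·199 + 1·123 + 4·76 + 9·47 + 16·29 + 25·18 + 36·11 + 49·7 + 64·4 + 81·3 + 100·1 + 121·2 = 3344.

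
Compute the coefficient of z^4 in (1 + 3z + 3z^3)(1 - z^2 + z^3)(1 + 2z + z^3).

(1 + 3z + 3z^3) has coefficients 1,3,0,3 for degrees 0…3.
(1 - z^2 + z^3) has coefficients 1,0,-1,1,0 for degrees 0…4.
Finally multiplying by (1 + 2z + z^3), the product of all factors after the first has coefficients 1,2,-1,0,2 for degrees 0…4.
[z^4] = 1·2 + 3·0 + 3·2 = 8.

8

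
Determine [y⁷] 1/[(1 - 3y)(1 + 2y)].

The denominator gives the recurrence a_n = a_(n−1) + 6a_(n−2) for n ≥ 2; the numerator fixes a_0 = 1, a_1 = 1.
Iterating: 1, 1, 7, 13, 55, 133, 463, 1261, so a_7 = 1261.

1261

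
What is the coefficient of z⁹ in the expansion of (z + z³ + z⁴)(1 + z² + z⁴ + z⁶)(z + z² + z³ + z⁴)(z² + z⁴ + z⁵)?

13

(z + z³ + z⁴) has coefficients 0,1,0,1,1 for degrees 0…4.
(1 + z² + z⁴ + z⁶) has coefficients 1,0,1,0,1,0,1,0,0,0 for degrees 0…9.
Multiplying by (z + z² + z³ + z⁴) gives running coefficients 0,1,1,2,2,2,2,2,2,1 for degrees 0…9.
Finally multiplying by (z² + z⁴ + z⁵), the product of all factors after the first has coefficients 0,0,0,1,1,3,4,5,6,6 for degrees 0…9.
[z⁹] = 1·6 + 1·4 + 1·3 = 13.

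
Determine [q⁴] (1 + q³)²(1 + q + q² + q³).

2

(1 + q³)² has coefficients 1,0,0,2,0 for degrees 0…4.
(1 + q + q² + q³) has coefficients 1,1,1,1,0 for degrees 0…4.
[q⁴] = 1·0 + 2·1 = 2.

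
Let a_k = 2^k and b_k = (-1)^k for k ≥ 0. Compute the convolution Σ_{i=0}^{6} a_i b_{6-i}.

43

Write out a_i and b_{6-i} for i = 0,…,6 and sum the products.
Σ = 1·1 + 2·(-1) + 4·1 + 8·(-1) + 16·1 + 32·(-1) + 64·1 = 43.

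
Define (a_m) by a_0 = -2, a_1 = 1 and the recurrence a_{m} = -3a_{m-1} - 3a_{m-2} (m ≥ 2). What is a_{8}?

The ordinary generating function has denominator 1 + 3t + 3t^2.
Iterating the recurrence: a_0,…,a_{8} = -2, 1, 3, -12, 27, -45, 54, -27, -81.

-81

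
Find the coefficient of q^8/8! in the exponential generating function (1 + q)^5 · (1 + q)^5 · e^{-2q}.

The EGF product rule gives c_8 = Σ_{k_1+k_2+k_3=8} C(8; k_1,k_2,k_3) · ∏ g_i(k_i), where (1+q)^5 gives the falling factorial (5)_k; (1+q)^5 gives the falling factorial (5)_k; e^{-2q} gives (-2)^k.
g_1(k) for k = 0…8: 1, 5, 20, 60, 120, 120, 0, 0, 0.
g_2(k) for k = 0…8: 1, 5, 20, 60, 120, 120, 0, 0, 0.
g_3(k) for k = 0…8: 1, -2, 4, -8, 16, -32, 64, -128, 256.
First combine the last two factors: h(k) = Σ_j C(k,j)·g_2(j)·g_3(k−j) for k = 0…8: 1, 3, 4, -8, -24, 88, 64, -1248, 4096.
c_8 = Σ_k C(8,k)·g_1(k)·h(8−k) = 1·1·4096 + 8·5·(-1248) + 28·20·64 + 56·60·88 + 70·120·(-24) + 56·120·(-8) = 4096 − 49920 + 35840 + 295680 − 201600 − 53760 = 30336.

30336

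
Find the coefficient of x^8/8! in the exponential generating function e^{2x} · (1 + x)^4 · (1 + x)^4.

The EGF product rule gives c_8 = Σ_{k_1+k_2+k_3=8} C(8; k_1,k_2,k_3) · ∏ g_i(k_i), where e^{2x} gives (2)^k; (1+x)^4 gives the falling factorial (4)_k; (1+x)^4 gives the falling factorial (4)_k.
g_1(k) for k = 0…8: 1, 2, 4, 8, 16, 32, 64, 128, 256.
g_2(k) for k = 0…8: 1, 4, 12, 24, 24, 0, 0, 0, 0.
g_3(k) for k = 0…8: 1, 4, 12, 24, 24, 0, 0, 0, 0.
First combine the last two factors: h(k) = Σ_j C(k,j)·g_2(j)·g_3(k−j) for k = 0…8: 1, 8, 56, 336, 1680, 6720, 20160, 40320, 40320.
c_8 = Σ_k C(8,k)·g_1(k)·h(8−k) = 1·1·40320 + 8·2·40320 + 28·4·20160 + 56·8·6720 + 70·16·1680 + 56·32·336 + 28·64·56 + 8·128·8 + 1·256·1 = 40320 + 645120 + 2257920 + 3010560 + 1881600 + 602112 + 100352 + 8192 + 256 = 8546432.

8546432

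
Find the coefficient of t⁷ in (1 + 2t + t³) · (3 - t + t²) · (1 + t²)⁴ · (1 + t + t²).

107

(1 + 2t + t³) has coefficients 1,2,0,1 for degrees 0…3.
(3 - t + t²) has coefficients 3,-1,1,0,0,0,0,0 for degrees 0…7.
Multiplying by (1 + t²)⁴ gives running coefficients 3,-1,13,-4,22,-6,18,-4 for degrees 0…7.
Finally multiplying by (1 + t + t²), the product of all factors after the first has coefficients 3,2,15,8,31,12,34,8 for degrees 0…7.
[t⁷] = 1·8 + 2·34 + 1·31 = 107.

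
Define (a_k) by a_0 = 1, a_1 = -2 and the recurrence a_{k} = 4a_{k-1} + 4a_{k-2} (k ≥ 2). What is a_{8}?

-61184

The ordinary generating function has denominator 1 - 4y - 4y^2.
Iterating the recurrence: a_0,…,a_{8} = 1, -2, -4, -24, -112, -544, -2624, -12672, -61184.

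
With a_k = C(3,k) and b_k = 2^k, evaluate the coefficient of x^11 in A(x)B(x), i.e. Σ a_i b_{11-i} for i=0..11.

6912

The convolution is the t^11 coefficient of A(t)B(t).
Σ = 1·2048 + 3·1024 + 3·512 + 1·256 + 0·128 + 0·64 + 0·32 + 0·16 + 0·8 + 0·4 + 0·2 + 0·1 = 6912.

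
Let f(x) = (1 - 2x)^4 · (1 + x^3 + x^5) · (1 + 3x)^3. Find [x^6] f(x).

(1 - 2x)^4 has coefficients 1,-8,24,-32,16 for degrees 0…4.
(1 + x^3 + x^5) has coefficients 1,0,0,1,0,1,0 for degrees 0…6.
Finally multiplying by (1 + 3x)^3, the product of all factors after the first has coefficients 1,9,27,28,9,28,36 for degrees 0…6.
[x^6] = 1·36 − 8·28 + 24·9 − 32·28 + 16·27 = -436.

-436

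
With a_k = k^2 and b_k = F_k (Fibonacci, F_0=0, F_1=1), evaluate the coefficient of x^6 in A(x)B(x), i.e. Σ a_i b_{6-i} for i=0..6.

Write out a_i and b_{6-i} for i = 0,…,6 and sum the products.
Σ = 0·8 + 1·5 + 4·3 + 9·2 + 16·1 + 25·1 + 36·0 = 76.

76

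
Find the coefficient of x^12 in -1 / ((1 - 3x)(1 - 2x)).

-1586131

The denominator gives the recurrence a_n = 5a_(n−1) − 6a_(n−2) for n ≥ 2; the numerator fixes a_0 = -1, a_1 = -5.
Iterating: -1, -5, -19, -65, -211, -665, -2059, -6305, -19171, -58025, -175099, -527345, -1586131, so a_12 = -1586131.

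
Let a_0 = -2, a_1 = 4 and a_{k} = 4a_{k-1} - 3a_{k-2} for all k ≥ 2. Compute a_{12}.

1594318

The ordinary generating function has denominator 1 - 4y + 3y^2.
Iterating the recurrence: a_0,…,a_{12} = -2, 4, 22, 76, 238, 724, 2182, 6556, 19678, 59044, 177142, 531436, 1594318.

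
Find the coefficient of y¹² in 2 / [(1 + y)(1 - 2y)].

The denominator gives the recurrence a_n = a_(n−1) + 2a_(n−2) for n ≥ 2; the numerator fixes a_0 = 2, a_1 = 2.
Iterating: 2, 2, 6, 10, 22, 42, 86, 170, 342, 682, 1366, 2730, 5462, so a_12 = 5462.

5462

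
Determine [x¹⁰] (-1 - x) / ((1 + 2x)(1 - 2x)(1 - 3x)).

Partial fractions give a closed form: a_n = (-1/10)·(-2)^n + (3/2)·2^n + (-12/5)·3^n.
At n = 10: a_10 = -140284.

-140284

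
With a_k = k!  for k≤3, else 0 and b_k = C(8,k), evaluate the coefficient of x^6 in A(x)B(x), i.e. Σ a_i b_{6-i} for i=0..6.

560

Write out a_i and b_{6-i} for i = 0,…,6 and sum the products.
Σ = 1·28 + 1·56 + 2·70 + 6·56 + 0·28 + 0·8 + 0·1 = 560.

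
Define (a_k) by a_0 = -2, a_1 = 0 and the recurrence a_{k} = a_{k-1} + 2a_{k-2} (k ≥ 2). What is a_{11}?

-1364

The ordinary generating function has denominator 1 - x - 2x^2.
Iterating the recurrence: a_0,…,a_{11} = -2, 0, -4, -4, -12, -20, -44, -84, -172, -340, -684, -1364.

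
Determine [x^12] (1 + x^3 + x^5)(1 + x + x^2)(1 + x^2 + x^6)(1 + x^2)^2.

(1 + x^3 + x^5) has coefficients 1,0,0,1,0,1 for degrees 0…5.
(1 + x + x^2) has coefficients 1,1,1,0,0,0,0,0,0,0,0,0,0 for degrees 0…12.
Multiplying by (1 + x^2 + x^6) gives running coefficients 1,1,2,1,1,0,1,1,1,0,0,0,0 for degrees 0…12.
Finally multiplying by (1 + x^2)^2, the product of all factors after the first has coefficients 1,1,4,3,6,3,5,2,4,2,3,1,1 for degrees 0…12.
[x^12] = 1·1 + 1·2 + 1·2 = 5.

5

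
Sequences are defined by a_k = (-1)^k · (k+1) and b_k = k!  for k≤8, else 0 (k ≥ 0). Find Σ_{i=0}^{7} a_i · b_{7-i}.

Write out a_i and b_{7-i} for i = 0,…,7 and sum the products.
Σ = 1·5040 − 2·720 + 3·120 − 4·24 + 5·6 − 6·2 + 7·1 − 8·1 = 3881.

3881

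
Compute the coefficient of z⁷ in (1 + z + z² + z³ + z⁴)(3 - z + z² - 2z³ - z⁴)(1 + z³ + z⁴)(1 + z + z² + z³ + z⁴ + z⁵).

14

(1 + z + z² + z³ + z⁴) has coefficients 1,1,1,1,1 for degrees 0…4.
(3 - z + z² - 2z³ - z⁴) has coefficients 3,-1,1,-2,-1,0,0,0 for degrees 0…7.
Multiplying by (1 + z³ + z⁴) gives running coefficients 3,-1,1,1,1,0,-1,-3 for degrees 0…7.
Finally multiplying by (1 + z + z² + z³ + z⁴ + z⁵), the product of all factors after the first has coefficients 3,2,3,4,5,5,1,-1 for degrees 0…7.
[z⁷] = 1·(-1) + 1·1 + 1·5 + 1·5 + 1·4 = 14.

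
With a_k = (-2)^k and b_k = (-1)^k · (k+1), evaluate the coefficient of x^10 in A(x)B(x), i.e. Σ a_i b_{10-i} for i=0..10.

4083

Write out a_i and b_{10-i} for i = 0,…,10 and sum the products.
Σ = 1·11 − 2·(-10) + 4·9 − 8·(-8) + 16·7 − 32·(-6) + 64·5 − 128·(-4) + 256·3 − 512·(-2) + 1024·1 = 4083.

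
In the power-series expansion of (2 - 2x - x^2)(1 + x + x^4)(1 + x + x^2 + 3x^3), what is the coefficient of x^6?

-4

(2 - 2x - x^2) has coefficients 2,-2,-1 for degrees 0…2.
(1 + x + x^4) has coefficients 1,1,0,0,1,0,0 for degrees 0…6.
Finally multiplying by (1 + x + x^2 + 3x^3), the product of all factors after the first has coefficients 1,2,2,4,4,1,1 for degrees 0…6.
[x^6] = 2·1 − 2·1 − 1·4 = -4.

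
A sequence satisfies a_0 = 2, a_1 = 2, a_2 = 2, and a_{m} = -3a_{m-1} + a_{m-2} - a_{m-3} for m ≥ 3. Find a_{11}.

The ordinary generating function has denominator 1 + 3q - q^2 + q^3.
Iterating the recurrence: a_0,…,a_{11} = 2, 2, 2, -6, 18, -62, 210, -710, 2402, -8126, 27490, -92998.

-92998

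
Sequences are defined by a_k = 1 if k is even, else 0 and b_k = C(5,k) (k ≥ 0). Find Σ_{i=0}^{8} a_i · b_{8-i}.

16

The convolution is the t^8 coefficient of A(t)B(t).
Σ = 1·0 + 0·0 + 1·0 + 0·1 + 1·5 + 0·10 + 1·10 + 0·5 + 1·1 = 16.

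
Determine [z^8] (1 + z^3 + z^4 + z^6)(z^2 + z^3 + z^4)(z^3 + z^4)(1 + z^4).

(1 + z^3 + z^4 + z^6) has coefficients 1,0,0,1,1,0,1 for degrees 0…6.
(z^2 + z^3 + z^4) has coefficients 0,0,1,1,1,0,0,0,0 for degrees 0…8.
Multiplying by (z^3 + z^4) gives running coefficients 0,0,0,0,0,1,2,2,1 for degrees 0…8.
Finally multiplying by (1 + z^4), the product of all factors after the first has coefficients 0,0,0,0,0,1,2,2,1 for degrees 0…8.
[z^8] = 1·1 + 1·1 + 1·0 + 1·0 = 2.

2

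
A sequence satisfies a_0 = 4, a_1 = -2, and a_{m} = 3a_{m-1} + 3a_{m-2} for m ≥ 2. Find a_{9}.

41148

The ordinary generating function has denominator 1 - 3t - 3t^2.
Iterating the recurrence: a_0,…,a_{9} = 4, -2, 6, 12, 54, 198, 756, 2862, 10854, 41148.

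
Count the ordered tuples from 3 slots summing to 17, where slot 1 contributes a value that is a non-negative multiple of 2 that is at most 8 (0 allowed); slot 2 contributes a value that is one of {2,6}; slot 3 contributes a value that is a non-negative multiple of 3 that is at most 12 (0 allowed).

3

The generating function for the choices is (1 + q² + q⁴ + q⁶ + q⁸)·(q² + q⁶)·(1 + q³ + q⁶ + q⁹ + q¹²); the count is [q¹⁷].
(1 + q² + q⁴ + q⁶ + q⁸) has coefficients 1,0,1,0,1,0,1,0,1 for degrees 0…8.
(q² + q⁶) has coefficients 0,0,1,0,0,0,1,0,0,0,0,0,0,0,0,0,0,0 for degrees 0…17.
Finally multiplying by (1 + q³ + q⁶ + q⁹ + q¹²), the product of all factors after the first has coefficients 0,0,1,0,0,1,1,0,1,1,0,1,1,0,1,1,0,0 for degrees 0…17.
[q¹⁷] = 1·0 + 1·1 + 1·0 + 1·1 + 1·1 = 3.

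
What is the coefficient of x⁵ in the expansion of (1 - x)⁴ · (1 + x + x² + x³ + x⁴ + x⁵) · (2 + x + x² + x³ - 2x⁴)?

(1 - x)⁴ has coefficients 1,-4,6,-4,1 for degrees 0…4.
(1 + x + x² + x³ + x⁴ + x⁵) has coefficients 1,1,1,1,1,1 for degrees 0…5.
Finally multiplying by (2 + x + x² + x³ - 2x⁴), the product of all factors after the first has coefficients 2,3,4,5,3,3 for degrees 0…5.
[x⁵] = 1·3 − 4·3 + 6·5 − 4·4 + 1·3 = 8.

8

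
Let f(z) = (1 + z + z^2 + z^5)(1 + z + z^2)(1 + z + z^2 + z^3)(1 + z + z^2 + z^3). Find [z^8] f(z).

19

(1 + z + z^2 + z^5) has coefficients 1,1,1,0,0,1 for degrees 0…5.
(1 + z + z^2) has coefficients 1,1,1,0,0,0,0,0,0 for degrees 0…8.
Multiplying by (1 + z + z^2 + z^3) gives running coefficients 1,2,3,3,2,1,0,0,0 for degrees 0…8.
Finally multiplying by (1 + z + z^2 + z^3), the product of all factors after the first has coefficients 1,3,6,9,10,9,6,3,1 for degrees 0…8.
[z^8] = 1·1 + 1·3 + 1·6 + 1·9 = 19.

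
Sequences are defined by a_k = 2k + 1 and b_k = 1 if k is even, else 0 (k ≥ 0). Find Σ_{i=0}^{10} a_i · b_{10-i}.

66

Write out a_i and b_{10-i} for i = 0,…,10 and sum the products.
Σ = 1·1 + 3·0 + 5·1 + 7·0 + 9·1 + 11·0 + 13·1 + 15·0 + 17·1 + 19·0 + 21·1 = 66.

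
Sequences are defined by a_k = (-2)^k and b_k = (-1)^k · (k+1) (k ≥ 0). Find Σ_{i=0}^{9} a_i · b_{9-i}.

Write out a_i and b_{9-i} for i = 0,…,9 and sum the products.
Σ = 1·(-10) − 2·9 + 4·(-8) − 8·7 + 16·(-6) − 32·5 + 64·(-4) − 128·3 + 256·(-2) − 512·1 = -2036.

-2036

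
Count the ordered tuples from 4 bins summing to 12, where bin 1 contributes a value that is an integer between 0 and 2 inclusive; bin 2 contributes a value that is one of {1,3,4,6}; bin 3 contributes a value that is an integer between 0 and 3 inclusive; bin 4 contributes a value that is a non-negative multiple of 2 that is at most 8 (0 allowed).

22

The generating function for the choices is (1 + x + x²)·(x + x³ + x⁴ + x⁶)·(1 + x + x² + x³)·(1 + x² + x⁴ + x⁶ + x⁸); the count is [x¹²].
(1 + x + x²) has coefficients 1,1,1 for degrees 0…2.
(x + x³ + x⁴ + x⁶) has coefficients 0,1,0,1,1,0,1,0,0,0,0,0,0 for degrees 0…12.
Multiplying by (1 + x + x² + x³) gives running coefficients 0,1,1,2,3,2,3,2,1,1,0,0,0 for degrees 0…12.
Finally multiplying by (1 + x² + x⁴ + x⁶ + x⁸), the product of all factors after the first has coefficients 0,1,1,3,4,5,7,7,8,8,8,7,7 for degrees 0…12.
[x¹²] = 1·7 + 1·7 + 1·8 = 22.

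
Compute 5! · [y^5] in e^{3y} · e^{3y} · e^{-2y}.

1024

The EGF product rule gives c_5 = Σ_{k_1+k_2+k_3=5} C(5; k_1,k_2,k_3) · ∏ g_i(k_i), where e^{3y} gives (3)^k; e^{3y} gives (3)^k; e^{-2y} gives (-2)^k.
g_1(k) for k = 0…5: 1, 3, 9, 27, 81, 243.
g_2(k) for k = 0…5: 1, 3, 9, 27, 81, 243.
g_3(k) for k = 0…5: 1, -2, 4, -8, 16, -32.
First combine the last two factors: h(k) = Σ_j C(k,j)·g_2(j)·g_3(k−j) for k = 0…5: 1, 1, 1, 1, 1, 1.
c_5 = Σ_k C(5,k)·g_1(k)·h(5−k) = 1·1·1 + 5·3·1 + 10·9·1 + 10·27·1 + 5·81·1 + 1·243·1 = 1 + 15 + 90 + 270 + 405 + 243 = 1024.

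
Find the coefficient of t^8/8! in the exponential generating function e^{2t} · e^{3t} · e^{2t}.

The EGF product rule gives c_8 = Σ_{k_1+k_2+k_3=8} C(8; k_1,k_2,k_3) · ∏ g_i(k_i), where e^{2t} gives (2)^k; e^{3t} gives (3)^k; e^{2t} gives (2)^k.
g_1(k) for k = 0…8: 1, 2, 4, 8, 16, 32, 64, 128, 256.
g_2(k) for k = 0…8: 1, 3, 9, 27, 81, 243, 729, 2187, 6561.
g_3(k) for k = 0…8: 1, 2, 4, 8, 16, 32, 64, 128, 256.
First combine the last two factors: h(k) = Σ_j C(k,j)·g_2(j)·g_3(k−j) for k = 0…8: 1, 5, 25, 125, 625, 3125, 15625, 78125, 390625.
c_8 = Σ_k C(8,k)·g_1(k)·h(8−k) = 1·1·390625 + 8·2·78125 + 28·4·15625 + 56·8·3125 + 70·16·625 + 56·32·125 + 28·64·25 + 8·128·5 + 1·256·1 = 390625 + 1250000 + 1750000 + 1400000 + 700000 + 224000 + 44800 + 5120 + 256 = 5764801.

5764801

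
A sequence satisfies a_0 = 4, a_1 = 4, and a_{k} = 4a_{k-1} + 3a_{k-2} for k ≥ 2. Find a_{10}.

The ordinary generating function has denominator 1 - 4z - 3z^2.
Iterating the recurrence: a_0,…,a_{10} = 4, 4, 28, 124, 580, 2692, 12508, 58108, 269956, 1254148, 5826460.

5826460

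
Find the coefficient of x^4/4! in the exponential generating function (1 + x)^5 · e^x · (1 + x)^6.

12585

The EGF product rule gives c_4 = Σ_{k_1+k_2+k_3=4} C(4; k_1,k_2,k_3) · ∏ g_i(k_i), where (1+x)^5 gives the falling factorial (5)_k; e^x gives (1)^k; (1+x)^6 gives the falling factorial (6)_k.
g_1(k) for k = 0…4: 1, 5, 20, 60, 120.
g_2(k) for k = 0…4: 1, 1, 1, 1, 1.
g_3(k) for k = 0…4: 1, 6, 30, 120, 360.
First combine the last two factors: h(k) = Σ_j C(k,j)·g_2(j)·g_3(k−j) for k = 0…4: 1, 7, 43, 229, 1045.
c_4 = Σ_k C(4,k)·g_1(k)·h(4−k) = 1·1·1045 + 4·5·229 + 6·20·43 + 4·60·7 + 1·120·1 = 1045 + 4580 + 5160 + 1680 + 120 = 12585.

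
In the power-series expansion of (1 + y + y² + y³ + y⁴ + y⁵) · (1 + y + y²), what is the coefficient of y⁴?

3

(1 + y + y² + y³ + y⁴ + y⁵) has coefficients 1,1,1,1,1 for degrees 0…4.
(1 + y + y²) has coefficients 1,1,1,0,0 for degrees 0…4.
[y⁴] = 1·0 + 1·0 + 1·1 + 1·1 + 1·1 = 3.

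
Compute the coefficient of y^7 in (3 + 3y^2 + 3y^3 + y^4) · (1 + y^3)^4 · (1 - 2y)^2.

-68

(3 + 3y^2 + 3y^3 + y^4) has coefficients 3,0,3,3,1 for degrees 0…4.
(1 + y^3)^4 has coefficients 1,0,0,4,0,0,6,0 for degrees 0…7.
Finally multiplying by (1 - 2y)^2, the product of all factors after the first has coefficients 1,-4,4,4,-16,16,6,-24 for degrees 0…7.
[y^7] = 3·(-24) + 3·16 + 3·(-16) + 1·4 = -68.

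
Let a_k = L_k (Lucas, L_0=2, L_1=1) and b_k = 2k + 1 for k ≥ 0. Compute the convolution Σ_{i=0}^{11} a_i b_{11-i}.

The convolution is the t^11 coefficient of A(t)B(t).
Σ = 2·23 + 1·21 + 3·19 + 4·17 + 7·15 + 11·13 + 18·11 + 29·9 + 47·7 + 76·5 + 123·3 + 199·1 = 2176.

2176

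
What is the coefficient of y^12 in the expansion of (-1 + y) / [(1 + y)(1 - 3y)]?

-265721

The denominator gives the recurrence a_n = 2a_(n−1) + 3a_(n−2) for n ≥ 2; the numerator fixes a_0 = -1, a_1 = -1.
Iterating: -1, -1, -5, -13, -41, -121, -365, -1093, -3281, -9841, -29525, -88573, -265721, so a_12 = -265721.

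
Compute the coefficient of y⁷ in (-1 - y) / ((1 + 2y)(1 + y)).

Partial fractions give a closed form: a_n = (-1)·(-2)^n.
At n = 7: a_7 = 128.

128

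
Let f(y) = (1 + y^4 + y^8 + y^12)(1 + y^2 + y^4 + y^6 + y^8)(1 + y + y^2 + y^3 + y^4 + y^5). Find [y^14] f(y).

7

(1 + y^4 + y^8 + y^12) has coefficients 1,0,0,0,1,0,0,0,1,0,0,0,1 for degrees 0…12.
(1 + y^2 + y^4 + y^6 + y^8) has coefficients 1,0,1,0,1,0,1,0,1,0,0,0,0,0,0 for degrees 0…14.
Finally multiplying by (1 + y + y^2 + y^3 + y^4 + y^5), the product of all factors after the first has coefficients 1,1,2,2,3,3,3,3,3,3,2,2,1,1,0 for degrees 0…14.
[y^14] = 1·0 + 1·2 + 1·3 + 1·2 = 7.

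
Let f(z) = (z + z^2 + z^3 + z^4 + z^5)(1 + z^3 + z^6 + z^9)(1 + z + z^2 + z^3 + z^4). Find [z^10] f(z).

8

(z + z^2 + z^3 + z^4 + z^5) has coefficients 0,1,1,1,1,1 for degrees 0…5.
(1 + z^3 + z^6 + z^9) has coefficients 1,0,0,1,0,0,1,0,0,1,0 for degrees 0…10.
Finally multiplying by (1 + z + z^2 + z^3 + z^4), the product of all factors after the first has coefficients 1,1,1,2,2,1,2,2,1,2,2 for degrees 0…10.
[z^10] = 1·2 + 1·1 + 1·2 + 1·2 + 1·1 = 8.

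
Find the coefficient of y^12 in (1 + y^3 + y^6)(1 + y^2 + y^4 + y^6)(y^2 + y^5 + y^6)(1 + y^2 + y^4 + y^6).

(1 + y^3 + y^6) has coefficients 1,0,0,1,0,0,1 for degrees 0…6.
(1 + y^2 + y^4 + y^6) has coefficients 1,0,1,0,1,0,1,0,0,0,0,0,0 for degrees 0…12.
Multiplying by (y^2 + y^5 + y^6) gives running coefficients 0,0,1,0,1,1,2,1,2,1,1,1,1 for degrees 0…12.
Finally multiplying by (1 + y^2 + y^4 + y^6), the product of all factors after the first has coefficients 0,0,1,0,2,1,4,2,6,3,6,4,6 for degrees 0…12.
[y^12] = 1·6 + 1·3 + 1·4 = 13.

13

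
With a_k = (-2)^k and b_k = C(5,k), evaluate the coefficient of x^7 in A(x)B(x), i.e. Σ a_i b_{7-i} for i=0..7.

The convolution is the x^7 coefficient of A(x)B(x).
Σ = 1·0 − 2·0 + 4·1 − 8·5 + 16·10 − 32·10 + 64·5 − 128·1 = -4.

-4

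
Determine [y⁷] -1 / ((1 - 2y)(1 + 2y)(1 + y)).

85

Partial fractions give a closed form: a_n = (-1/3)·2^n + (-1)·(-2)^n + (1/3)·(-1)^n.
At n = 7: a_7 = 85.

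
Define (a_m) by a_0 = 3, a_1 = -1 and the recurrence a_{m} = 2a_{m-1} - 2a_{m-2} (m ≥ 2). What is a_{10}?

The ordinary generating function has denominator 1 - 2t + 2t^2.
Iterating the recurrence: a_0,…,a_{10} = 3, -1, -8, -14, -12, 4, 32, 56, 48, -16, -128.

-128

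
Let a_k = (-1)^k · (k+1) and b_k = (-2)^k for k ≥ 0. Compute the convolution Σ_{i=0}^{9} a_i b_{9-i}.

Write out a_i and b_{9-i} for i = 0,…,9 and sum the products.
Σ = 1·(-512) − 2·256 + 3·(-128) − 4·64 + 5·(-32) − 6·16 + 7·(-8) − 8·4 + 9·(-2) − 10·1 = -2036.

-2036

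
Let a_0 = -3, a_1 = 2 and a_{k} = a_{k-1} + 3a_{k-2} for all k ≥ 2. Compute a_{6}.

The ordinary generating function has denominator 1 - t - 3t^2.
Iterating the recurrence: a_0,…,a_{6} = -3, 2, -7, -1, -22, -25, -91.

-91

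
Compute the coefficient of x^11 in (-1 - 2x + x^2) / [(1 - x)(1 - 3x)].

-413342

The denominator gives the recurrence a_n = 4a_(n−1) − 3a_(n−2) for n ≥ 3; the numerator fixes a_0 = -1, a_1 = -6, a_2 = -20.
Iterating: -1, -6, -20, -62, -188, -566, -1700, -5102, -15308, -45926, -137780, -413342, so a_11 = -413342.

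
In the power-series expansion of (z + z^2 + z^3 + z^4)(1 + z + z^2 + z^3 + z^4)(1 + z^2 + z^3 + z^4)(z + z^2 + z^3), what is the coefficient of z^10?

34

(z + z^2 + z^3 + z^4) has coefficients 0,1,1,1,1 for degrees 0…4.
(1 + z + z^2 + z^3 + z^4) has coefficients 1,1,1,1,1,0,0,0,0,0,0 for degrees 0…10.
Multiplying by (1 + z^2 + z^3 + z^4) gives running coefficients 1,1,2,3,4,3,3,2,1,0,0 for degrees 0…10.
Finally multiplying by (z + z^2 + z^3), the product of all factors after the first has coefficients 0,1,2,4,6,9,10,10,8,6,3 for degrees 0…10.
[z^10] = 1·6 + 1·8 + 1·10 + 1·10 = 34.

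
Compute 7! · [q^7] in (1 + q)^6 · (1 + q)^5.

The EGF product rule gives c_7 = Σ_{k_1+k_2=7} C(7; k_1,k_2) · ∏ g_i(k_i), where (1+q)^6 gives the falling factorial (6)_k; (1+q)^5 gives the falling factorial (5)_k.
g_1(k) for k = 0…7: 1, 6, 30, 120, 360, 720, 720, 0.
g_2(k) for k = 0…7: 1, 5, 20, 60, 120, 120, 0, 0.
c_7 = Σ_k C(7,k)·g_1(k)·g_2(7−k) = 21·30·120 + 35·120·120 + 35·360·60 + 21·720·20 + 7·720·5 = 75600 + 504000 + 756000 + 302400 + 25200 = 1663200.

1663200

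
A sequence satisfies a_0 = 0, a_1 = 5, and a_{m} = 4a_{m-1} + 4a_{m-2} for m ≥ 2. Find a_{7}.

54080

The ordinary generating function has denominator 1 - 4z - 4z^2.
Iterating the recurrence: a_0,…,a_{7} = 0, 5, 20, 100, 480, 2320, 11200, 54080.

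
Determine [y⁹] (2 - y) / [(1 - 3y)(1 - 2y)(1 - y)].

144551

The denominator gives the recurrence a_n = 6a_(n−1) − 11a_(n−2) + 6a_(n−3) for n ≥ 3; the numerator fixes a_0 = 2, a_1 = 11, a_2 = 44.
Iterating: 2, 11, 44, 155, 512, 1631, 5084, 15635, 47672, 144551, so a_9 = 144551.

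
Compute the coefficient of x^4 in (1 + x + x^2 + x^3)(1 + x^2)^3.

6

(1 + x + x^2 + x^3) has coefficients 1,1,1,1 for degrees 0…3.
(1 + x^2)^3 has coefficients 1,0,3,0,3 for degrees 0…4.
[x^4] = 1·3 + 1·0 + 1·3 + 1·0 = 6.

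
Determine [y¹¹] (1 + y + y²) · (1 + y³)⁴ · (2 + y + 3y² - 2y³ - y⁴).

6

(1 + y + y²) has coefficients 1,1,1 for degrees 0…2.
(1 + y³)⁴ has coefficients 1,0,0,4,0,0,6,0,0,4,0,0 for degrees 0…11.
Finally multiplying by (2 + y + 3y² - 2y³ - y⁴), the product of all factors after the first has coefficients 2,1,3,6,3,12,4,2,18,-4,-2,12 for degrees 0…11.
[y¹¹] = 1·12 + 1·(-2) + 1·(-4) = 6.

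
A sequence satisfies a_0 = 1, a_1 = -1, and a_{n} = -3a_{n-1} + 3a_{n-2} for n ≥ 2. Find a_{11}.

-909306

The ordinary generating function has denominator 1 + 3t - 3t^2.
Iterating the recurrence: a_0,…,a_{11} = 1, -1, 6, -21, 81, -306, 1161, -4401, 16686, -63261, 239841, -909306.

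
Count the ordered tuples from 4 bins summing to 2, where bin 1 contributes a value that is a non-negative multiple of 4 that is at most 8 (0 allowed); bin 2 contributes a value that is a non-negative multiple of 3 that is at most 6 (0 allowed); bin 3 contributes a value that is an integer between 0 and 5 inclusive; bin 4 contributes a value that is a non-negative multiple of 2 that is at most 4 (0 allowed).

2

The generating function for the choices is (1 + q^4 + q^8)·(1 + q^3 + q^6)·(1 + q + q^2 + q^3 + q^4 + q^5)·(1 + q^2 + q^4); the count is [q^2].
(1 + q^4 + q^8) has coefficients 1,0,0 for degrees 0…2.
(1 + q^3 + q^6) has coefficients 1,0,0 for degrees 0…2.
Multiplying by (1 + q + q^2 + q^3 + q^4 + q^5) gives running coefficients 1,1,1 for degrees 0…2.
Finally multiplying by (1 + q^2 + q^4), the product of all factors after the first has coefficients 1,1,2 for degrees 0…2.
[q^2] = 1·2 = 2.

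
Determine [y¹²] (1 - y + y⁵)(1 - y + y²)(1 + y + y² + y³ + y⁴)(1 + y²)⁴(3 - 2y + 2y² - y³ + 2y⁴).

(1 - y + y⁵) has coefficients 1,-1,0,0,0,1 for degrees 0…5.
(1 - y + y²) has coefficients 1,-1,1,0,0,0,0,0,0,0,0,0,0 for degrees 0…12.
Multiplying by (1 + y + y² + y³ + y⁴) gives running coefficients 1,0,1,1,1,0,1,0,0,0,0,0,0 for degrees 0…12.
Multiplying by (1 + y²)⁴ gives running coefficients 1,0,5,1,11,4,15,6,15,4,11,1,5 for degrees 0…12.
Finally multiplying by (3 - 2y + 2y² - y³ + 2y⁴), the product of all factors after the first has coefficients 3,-2,17,-8,43,-13,68,-13,81,-13,79,-14,61 for degrees 0…12.
[y¹²] = 1·61 − 1·(-14) + 1·(-13) = 62.

62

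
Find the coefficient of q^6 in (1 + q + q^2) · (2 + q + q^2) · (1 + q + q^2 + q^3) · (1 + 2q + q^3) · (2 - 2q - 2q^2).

-90

(1 + q + q^2) has coefficients 1,1,1 for degrees 0…2.
(2 + q + q^2) has coefficients 2,1,1,0,0,0,0 for degrees 0…6.
Multiplying by (1 + q + q^2 + q^3) gives running coefficients 2,3,4,4,2,1,0 for degrees 0…6.
Multiplying by (1 + 2q + q^3) gives running coefficients 2,7,10,14,13,9,6 for degrees 0…6.
Finally multiplying by (2 - 2q - 2q^2), the product of all factors after the first has coefficients 4,10,2,-6,-22,-36,-32 for degrees 0…6.
[q^6] = 1·(-32) + 1·(-36) + 1·(-22) = -90.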